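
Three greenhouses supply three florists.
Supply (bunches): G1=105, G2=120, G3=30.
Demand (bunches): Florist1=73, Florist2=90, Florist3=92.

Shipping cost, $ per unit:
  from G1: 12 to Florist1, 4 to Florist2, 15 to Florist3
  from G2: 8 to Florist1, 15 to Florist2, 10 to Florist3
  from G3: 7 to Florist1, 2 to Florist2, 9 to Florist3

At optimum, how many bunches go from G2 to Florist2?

The minimum-cost plan:
  G1→Florist1: 15 × $12 = $180
  G1→Florist2: 90 × $4 = $360
  G2→Florist1: 28 × $8 = $224
  G2→Florist3: 92 × $10 = $920
  G3→Florist1: 30 × $7 = $210
Total cost = $1894.
The route G2→Florist2 is not used.

0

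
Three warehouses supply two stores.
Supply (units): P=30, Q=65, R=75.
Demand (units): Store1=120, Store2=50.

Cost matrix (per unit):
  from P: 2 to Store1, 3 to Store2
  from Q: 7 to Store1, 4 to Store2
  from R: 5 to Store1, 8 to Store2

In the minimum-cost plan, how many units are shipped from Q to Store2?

Solving gives:
  P->Store1: 30 × 2 = 60
  Q->Store1: 15 × 7 = 105
  Q->Store2: 50 × 4 = 200
  R->Store1: 75 × 5 = 375
Total cost = 740.
So Q→Store2 carries 50 units.

50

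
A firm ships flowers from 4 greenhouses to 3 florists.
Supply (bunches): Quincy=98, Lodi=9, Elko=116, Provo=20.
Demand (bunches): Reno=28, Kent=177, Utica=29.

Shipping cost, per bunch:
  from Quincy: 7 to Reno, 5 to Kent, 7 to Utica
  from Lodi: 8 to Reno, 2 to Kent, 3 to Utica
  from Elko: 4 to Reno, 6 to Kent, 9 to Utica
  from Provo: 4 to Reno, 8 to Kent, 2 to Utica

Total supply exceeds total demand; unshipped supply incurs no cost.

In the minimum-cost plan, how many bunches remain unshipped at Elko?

An optimal plan:
  Quincy→Kent: 98 bunches
  Lodi→Utica: 9 bunches
  Elko→Reno: 28 bunches
  Elko→Kent: 79 bunches
  Provo→Utica: 20 bunches
Total cost = 1143.
Elko ships 107 of its 116, leaving 9.

9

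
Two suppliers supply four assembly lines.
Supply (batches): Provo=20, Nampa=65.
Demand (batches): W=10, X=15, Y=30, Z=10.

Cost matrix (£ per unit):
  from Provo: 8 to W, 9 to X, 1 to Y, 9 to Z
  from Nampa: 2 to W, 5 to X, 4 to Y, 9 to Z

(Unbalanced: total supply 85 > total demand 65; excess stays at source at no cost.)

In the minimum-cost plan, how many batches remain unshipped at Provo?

0

Minimum-cost shipments:
  Provo to Y: 20 × £1 = £20
  Nampa to W: 10 × £2 = £20
  Nampa to X: 15 × £5 = £75
  Nampa to Y: 10 × £4 = £40
  Nampa to Z: 10 × £9 = £90
Total cost = £245.
Provo ships 20 of its 20, leaving 0.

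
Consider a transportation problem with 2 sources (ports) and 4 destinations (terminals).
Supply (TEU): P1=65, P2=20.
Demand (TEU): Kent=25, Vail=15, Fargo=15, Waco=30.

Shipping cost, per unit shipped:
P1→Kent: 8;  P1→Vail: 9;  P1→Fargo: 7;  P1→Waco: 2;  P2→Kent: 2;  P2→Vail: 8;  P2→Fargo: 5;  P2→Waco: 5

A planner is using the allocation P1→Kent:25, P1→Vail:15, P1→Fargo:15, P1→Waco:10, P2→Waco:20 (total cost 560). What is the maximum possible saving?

180

Current plan cost = 25·8 + 15·9 + 15·7 + 10·2 + 20·5 = 560.
Optimal plan:
  P1–Kent: 5 × 8 = 40
  P1–Vail: 15 × 9 = 135
  P1–Fargo: 15 × 7 = 105
  P1–Waco: 30 × 2 = 60
  P2–Kent: 20 × 2 = 40
Optimal cost = 380.
Saving = 560 − 380 = 180.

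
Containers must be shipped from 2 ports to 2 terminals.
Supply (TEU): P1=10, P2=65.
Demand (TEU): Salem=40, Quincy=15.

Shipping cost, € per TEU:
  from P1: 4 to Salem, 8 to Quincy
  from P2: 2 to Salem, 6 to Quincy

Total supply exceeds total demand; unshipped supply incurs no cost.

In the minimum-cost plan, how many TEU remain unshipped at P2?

Minimum-cost shipments:
  P2–Salem: 40 × €2 = €80
  P2–Quincy: 15 × €6 = €90
Total cost = €170.
P2 ships 55 of its 65, leaving 10.

10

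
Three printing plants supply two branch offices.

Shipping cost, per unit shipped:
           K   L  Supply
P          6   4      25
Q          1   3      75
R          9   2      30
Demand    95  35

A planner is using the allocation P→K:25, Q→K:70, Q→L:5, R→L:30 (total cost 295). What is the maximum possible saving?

20

Current plan cost = 25·6 + 70·1 + 5·3 + 30·2 = 295.
Optimal plan:
  P->K: 20 boxes
  P->L: 5 boxes
  Q->K: 75 boxes
  R->L: 30 boxes
Optimal cost = 275.
Saving = 295 − 275 = 20.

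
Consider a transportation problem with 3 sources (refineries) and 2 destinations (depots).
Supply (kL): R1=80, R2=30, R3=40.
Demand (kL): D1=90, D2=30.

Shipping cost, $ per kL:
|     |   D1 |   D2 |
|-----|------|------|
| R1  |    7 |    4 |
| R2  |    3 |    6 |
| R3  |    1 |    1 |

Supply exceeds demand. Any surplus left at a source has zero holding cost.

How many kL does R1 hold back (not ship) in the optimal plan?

30

An optimal plan:
  R1–D1: 20 kL
  R1–D2: 30 kL
  R2–D1: 30 kL
  R3–D1: 40 kL
Total cost = $390.
R1 ships 50 of its 80, leaving 30.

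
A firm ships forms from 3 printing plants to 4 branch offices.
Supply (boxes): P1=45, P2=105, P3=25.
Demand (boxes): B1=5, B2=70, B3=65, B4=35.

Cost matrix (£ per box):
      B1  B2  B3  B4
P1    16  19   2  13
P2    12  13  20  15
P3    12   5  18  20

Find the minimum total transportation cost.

An optimal shipping plan:
  P1 to B3: 45 × £2 = £90
  P2 to B1: 5 × £12 = £60
  P2 to B2: 45 × £13 = £585
  P2 to B3: 20 × £20 = £400
  P2 to B4: 35 × £15 = £525
  P3 to B2: 25 × £5 = £125
Total = 90 + 60 + 585 + 400 + 525 + 125 = £1785.
(Supply check: P1 ships 45; P2 ships 105; P3 ships 25.)

1785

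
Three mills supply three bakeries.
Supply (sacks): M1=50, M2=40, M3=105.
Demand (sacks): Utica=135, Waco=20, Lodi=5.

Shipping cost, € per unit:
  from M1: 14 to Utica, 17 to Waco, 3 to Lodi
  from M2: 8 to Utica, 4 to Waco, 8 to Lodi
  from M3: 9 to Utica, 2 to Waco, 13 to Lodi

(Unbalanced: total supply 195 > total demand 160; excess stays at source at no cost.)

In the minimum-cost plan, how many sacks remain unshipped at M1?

An optimal plan:
  M1 to Utica: 10 × €14 = €140
  M1 to Lodi: 5 × €3 = €15
  M2 to Utica: 40 × €8 = €320
  M3 to Utica: 85 × €9 = €765
  M3 to Waco: 20 × €2 = €40
Total cost = €1280.
M1 ships 15 of its 50, leaving 35.

35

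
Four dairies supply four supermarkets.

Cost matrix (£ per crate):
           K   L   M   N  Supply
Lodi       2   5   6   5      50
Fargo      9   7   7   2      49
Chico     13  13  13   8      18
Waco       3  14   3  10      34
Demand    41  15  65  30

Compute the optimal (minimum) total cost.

An optimal shipping plan:
  Lodi→K: 41 × £2 = £82
  Lodi→L: 9 × £5 = £45
  Fargo→L: 6 × £7 = £42
  Fargo→M: 13 × £7 = £91
  Fargo→N: 30 × £2 = £60
  Chico→M: 18 × £13 = £234
  Waco→M: 34 × £3 = £102
Total = 82 + 45 + 42 + 91 + 60 + 234 + 102 = £656.

656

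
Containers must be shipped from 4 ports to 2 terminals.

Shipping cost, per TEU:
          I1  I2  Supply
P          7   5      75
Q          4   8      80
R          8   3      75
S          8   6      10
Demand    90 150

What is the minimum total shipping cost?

A cheapest plan:
  P–I1: 10 × 7 = 70
  P–I2: 65 × 5 = 325
  Q–I1: 80 × 4 = 320
  R–I2: 75 × 3 = 225
  S–I2: 10 × 6 = 60
Total = 70 + 325 + 320 + 225 + 60 = 1000.

1000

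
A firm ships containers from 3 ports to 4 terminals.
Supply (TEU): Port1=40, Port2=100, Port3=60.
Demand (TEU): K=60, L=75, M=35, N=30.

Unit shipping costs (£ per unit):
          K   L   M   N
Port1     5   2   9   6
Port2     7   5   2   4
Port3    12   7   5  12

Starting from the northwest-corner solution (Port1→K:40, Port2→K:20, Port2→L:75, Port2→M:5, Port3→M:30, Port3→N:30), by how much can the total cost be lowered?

Current plan cost = 40·5 + 20·7 + 75·5 + 5·2 + 30·5 + 30·12 = £1235.
Optimal plan:
  Port1→L: 40 × £2 = £80
  Port2→K: 60 × £7 = £420
  Port2→M: 10 × £2 = £20
  Port2→N: 30 × £4 = £120
  Port3→L: 35 × £7 = £245
  Port3→M: 25 × £5 = £125
Optimal cost = £1010.
Saving = 1235 − 1010 = £225.

225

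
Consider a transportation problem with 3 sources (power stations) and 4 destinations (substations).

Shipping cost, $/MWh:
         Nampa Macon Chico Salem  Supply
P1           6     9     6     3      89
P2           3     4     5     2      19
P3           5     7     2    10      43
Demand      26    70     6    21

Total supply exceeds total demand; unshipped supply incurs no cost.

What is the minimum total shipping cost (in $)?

Optimal allocation:
  P1–Nampa: 26 × $6 = $156
  P1–Macon: 14 × $9 = $126
  P1–Salem: 21 × $3 = $63
  P2–Macon: 19 × $4 = $76
  P3–Macon: 37 × $7 = $259
  P3–Chico: 6 × $2 = $12
Total = 156 + 126 + 63 + 76 + 259 + 12 = $692.

692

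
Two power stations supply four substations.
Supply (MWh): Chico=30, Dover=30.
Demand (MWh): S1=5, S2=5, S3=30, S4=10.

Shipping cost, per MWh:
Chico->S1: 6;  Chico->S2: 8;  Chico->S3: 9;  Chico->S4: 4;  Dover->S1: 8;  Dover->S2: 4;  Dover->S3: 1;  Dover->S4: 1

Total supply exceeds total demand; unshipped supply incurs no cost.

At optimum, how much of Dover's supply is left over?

0

An optimal plan:
  Chico->S1: 5 × 6 = 30
  Chico->S2: 5 × 8 = 40
  Chico->S4: 10 × 4 = 40
  Dover->S3: 30 × 1 = 30
Total cost = 140.
Dover ships 30 of its 30, leaving 0.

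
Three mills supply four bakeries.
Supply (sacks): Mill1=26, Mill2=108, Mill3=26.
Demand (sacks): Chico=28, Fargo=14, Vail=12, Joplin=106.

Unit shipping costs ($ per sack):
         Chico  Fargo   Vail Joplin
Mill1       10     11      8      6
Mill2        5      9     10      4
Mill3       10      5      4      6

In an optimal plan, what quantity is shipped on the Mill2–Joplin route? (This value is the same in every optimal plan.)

Solving gives:
  Mill1 to Joplin: 26 × $6 = $156
  Mill2 to Chico: 28 × $5 = $140
  Mill2 to Joplin: 80 × $4 = $320
  Mill3 to Fargo: 14 × $5 = $70
  Mill3 to Vail: 12 × $4 = $48
Total cost = $734.
So Mill2→Joplin carries 80 sacks.

80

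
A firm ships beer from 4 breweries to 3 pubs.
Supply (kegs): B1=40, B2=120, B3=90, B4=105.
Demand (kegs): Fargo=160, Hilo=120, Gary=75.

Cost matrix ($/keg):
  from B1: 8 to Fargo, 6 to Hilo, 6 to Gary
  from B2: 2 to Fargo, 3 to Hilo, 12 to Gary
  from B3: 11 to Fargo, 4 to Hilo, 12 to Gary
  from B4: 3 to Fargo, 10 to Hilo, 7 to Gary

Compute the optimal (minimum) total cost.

1325

An optimal shipping plan:
  B1 to Gary: 40 kegs
  B2 to Fargo: 90 kegs
  B2 to Hilo: 30 kegs
  B3 to Hilo: 90 kegs
  B4 to Fargo: 70 kegs
  B4 to Gary: 35 kegs
Total cost = $1325.
(Supply check: B1 ships 40; B2 ships 120; B3 ships 90; B4 ships 105.)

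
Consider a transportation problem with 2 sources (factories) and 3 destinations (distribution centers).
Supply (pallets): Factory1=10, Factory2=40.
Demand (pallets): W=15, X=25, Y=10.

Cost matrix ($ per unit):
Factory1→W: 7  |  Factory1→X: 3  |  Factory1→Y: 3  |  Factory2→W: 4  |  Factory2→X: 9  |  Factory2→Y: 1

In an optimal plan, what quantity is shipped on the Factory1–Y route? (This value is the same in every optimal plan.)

The minimum-cost plan:
  Factory1–X: 10 × $3 = $30
  Factory2–W: 15 × $4 = $60
  Factory2–X: 15 × $9 = $135
  Factory2–Y: 10 × $1 = $10
Total cost = $235.
The route Factory1→Y is not used.

0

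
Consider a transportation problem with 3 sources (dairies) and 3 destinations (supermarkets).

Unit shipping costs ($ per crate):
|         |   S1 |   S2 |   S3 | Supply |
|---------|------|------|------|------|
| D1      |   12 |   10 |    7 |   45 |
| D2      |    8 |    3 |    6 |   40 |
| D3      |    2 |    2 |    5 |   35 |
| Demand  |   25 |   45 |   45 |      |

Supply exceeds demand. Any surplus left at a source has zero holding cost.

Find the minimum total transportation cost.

One minimum-cost allocation:
  D1 to S3: 40 × $7 = $280
  D2 to S2: 40 × $3 = $120
  D3 to S1: 25 × $2 = $50
  D3 to S2: 5 × $2 = $10
  D3 to S3: 5 × $5 = $25
Total = 280 + 120 + 50 + 10 + 25 = $485.
(Supply check: D1 ships 40; D2 ships 40; D3 ships 35.)

485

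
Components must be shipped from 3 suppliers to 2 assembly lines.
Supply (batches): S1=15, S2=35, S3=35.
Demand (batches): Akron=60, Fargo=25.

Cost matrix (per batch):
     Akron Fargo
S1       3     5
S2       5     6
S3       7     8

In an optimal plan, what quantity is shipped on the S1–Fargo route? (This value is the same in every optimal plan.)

The minimum-cost plan:
  S1 to Akron: 15 batches
  S2 to Akron: 35 batches
  S3 to Akron: 10 batches
  S3 to Fargo: 25 batches
Total cost = 490.
The route S1→Fargo is not used.

0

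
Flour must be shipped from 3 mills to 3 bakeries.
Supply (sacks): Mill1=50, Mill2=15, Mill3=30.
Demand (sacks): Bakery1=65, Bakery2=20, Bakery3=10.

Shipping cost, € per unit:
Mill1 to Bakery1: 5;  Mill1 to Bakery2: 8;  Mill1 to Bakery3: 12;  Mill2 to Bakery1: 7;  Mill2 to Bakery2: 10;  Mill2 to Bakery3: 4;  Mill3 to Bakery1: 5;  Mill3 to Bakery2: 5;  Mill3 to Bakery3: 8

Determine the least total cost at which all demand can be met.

475

An optimal shipping plan:
  Mill1 to Bakery1: 50 × €5 = €250
  Mill2 to Bakery1: 5 × €7 = €35
  Mill2 to Bakery3: 10 × €4 = €40
  Mill3 to Bakery1: 10 × €5 = €50
  Mill3 to Bakery2: 20 × €5 = €100
Total = 250 + 35 + 40 + 50 + 100 = €475.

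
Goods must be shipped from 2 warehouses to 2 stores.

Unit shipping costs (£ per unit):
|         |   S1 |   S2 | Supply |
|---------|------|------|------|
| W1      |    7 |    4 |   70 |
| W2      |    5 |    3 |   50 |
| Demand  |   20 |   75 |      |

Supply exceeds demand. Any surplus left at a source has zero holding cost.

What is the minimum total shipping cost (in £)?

370

A cheapest plan:
  W1–S2: 45 × £4 = £180
  W2–S1: 20 × £5 = £100
  W2–S2: 30 × £3 = £90
Total = 180 + 100 + 90 = £370.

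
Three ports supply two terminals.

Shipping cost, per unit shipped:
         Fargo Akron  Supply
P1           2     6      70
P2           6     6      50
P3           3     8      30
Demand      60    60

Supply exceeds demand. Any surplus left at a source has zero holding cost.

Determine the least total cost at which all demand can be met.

480

A cheapest plan:
  P1->Fargo: 60 × 2 = 120
  P1->Akron: 10 × 6 = 60
  P2->Akron: 50 × 6 = 300
Total = 120 + 60 + 300 = 480.
(Supply check: P1 ships 70; P2 ships 50; P3 ships 0.)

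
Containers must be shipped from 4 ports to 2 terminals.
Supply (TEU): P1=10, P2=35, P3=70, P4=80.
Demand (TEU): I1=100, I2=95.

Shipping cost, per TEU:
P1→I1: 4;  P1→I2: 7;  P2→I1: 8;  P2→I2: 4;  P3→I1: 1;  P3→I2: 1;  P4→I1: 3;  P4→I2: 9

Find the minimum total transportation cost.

Optimal allocation:
  P1->I1: 10 TEU
  P2->I2: 35 TEU
  P3->I1: 10 TEU
  P3->I2: 60 TEU
  P4->I1: 80 TEU
Total cost = 490.
(Supply check: P1 ships 10; P2 ships 35; P3 ships 70; P4 ships 80.)

490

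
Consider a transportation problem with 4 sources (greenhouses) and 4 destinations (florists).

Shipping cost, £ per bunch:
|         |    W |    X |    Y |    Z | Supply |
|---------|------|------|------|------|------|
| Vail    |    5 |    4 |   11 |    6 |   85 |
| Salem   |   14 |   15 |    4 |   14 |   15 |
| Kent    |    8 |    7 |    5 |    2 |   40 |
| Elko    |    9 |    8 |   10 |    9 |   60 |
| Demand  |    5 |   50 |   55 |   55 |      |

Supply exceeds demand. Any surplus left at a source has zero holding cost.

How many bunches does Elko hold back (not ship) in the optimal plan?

Minimum-cost shipments:
  Vail→W: 5 × £5 = £25
  Vail→X: 50 × £4 = £200
  Vail→Z: 30 × £6 = £180
  Salem→Y: 15 × £4 = £60
  Kent→Y: 15 × £5 = £75
  Kent→Z: 25 × £2 = £50
  Elko→Y: 25 × £10 = £250
Total cost = £840.
Elko ships 25 of its 60, leaving 35.

35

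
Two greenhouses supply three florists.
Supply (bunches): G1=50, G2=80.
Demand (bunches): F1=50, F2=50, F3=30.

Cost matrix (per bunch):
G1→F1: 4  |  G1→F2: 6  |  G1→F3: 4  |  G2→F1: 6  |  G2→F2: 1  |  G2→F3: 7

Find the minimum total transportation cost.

430

A cheapest plan:
  G1->F1: 20 × 4 = 80
  G1->F3: 30 × 4 = 120
  G2->F1: 30 × 6 = 180
  G2->F2: 50 × 1 = 50
Total = 80 + 120 + 180 + 50 = 430.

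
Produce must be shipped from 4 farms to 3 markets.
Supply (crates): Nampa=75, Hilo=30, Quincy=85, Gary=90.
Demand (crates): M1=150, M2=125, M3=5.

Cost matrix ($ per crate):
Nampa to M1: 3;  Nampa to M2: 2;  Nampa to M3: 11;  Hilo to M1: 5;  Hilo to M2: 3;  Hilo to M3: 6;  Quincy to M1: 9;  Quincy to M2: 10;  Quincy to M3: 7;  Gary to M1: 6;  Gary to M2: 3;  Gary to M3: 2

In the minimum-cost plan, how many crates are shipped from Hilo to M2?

30

The minimum-cost plan:
  Nampa–M1: 65 × $3 = $195
  Nampa–M2: 10 × $2 = $20
  Hilo–M2: 30 × $3 = $90
  Quincy–M1: 85 × $9 = $765
  Gary–M2: 85 × $3 = $255
  Gary–M3: 5 × $2 = $10
Total cost = $1335.
So Hilo→M2 carries 30 crates.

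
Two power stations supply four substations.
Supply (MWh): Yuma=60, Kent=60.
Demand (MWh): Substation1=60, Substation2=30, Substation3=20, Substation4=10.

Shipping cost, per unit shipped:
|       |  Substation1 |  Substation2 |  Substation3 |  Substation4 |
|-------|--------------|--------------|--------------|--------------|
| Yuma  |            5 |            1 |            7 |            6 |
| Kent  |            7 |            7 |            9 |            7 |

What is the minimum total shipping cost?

An optimal shipping plan:
  Yuma→Substation1: 10 × 5 = 50
  Yuma→Substation2: 30 × 1 = 30
  Yuma→Substation3: 20 × 7 = 140
  Kent→Substation1: 50 × 7 = 350
  Kent→Substation4: 10 × 7 = 70
Total = 50 + 30 + 140 + 350 + 70 = 640.

640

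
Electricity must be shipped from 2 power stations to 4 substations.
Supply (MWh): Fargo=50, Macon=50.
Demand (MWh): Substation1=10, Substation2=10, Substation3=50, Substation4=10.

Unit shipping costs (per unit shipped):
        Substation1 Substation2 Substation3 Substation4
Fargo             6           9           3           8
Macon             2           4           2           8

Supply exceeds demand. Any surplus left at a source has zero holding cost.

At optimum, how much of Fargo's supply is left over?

Minimum-cost shipments:
  Fargo–Substation3: 20 × 3 = 60
  Fargo–Substation4: 10 × 8 = 80
  Macon–Substation1: 10 × 2 = 20
  Macon–Substation2: 10 × 4 = 40
  Macon–Substation3: 30 × 2 = 60
Total cost = 260.
Fargo ships 30 of its 50, leaving 20.

20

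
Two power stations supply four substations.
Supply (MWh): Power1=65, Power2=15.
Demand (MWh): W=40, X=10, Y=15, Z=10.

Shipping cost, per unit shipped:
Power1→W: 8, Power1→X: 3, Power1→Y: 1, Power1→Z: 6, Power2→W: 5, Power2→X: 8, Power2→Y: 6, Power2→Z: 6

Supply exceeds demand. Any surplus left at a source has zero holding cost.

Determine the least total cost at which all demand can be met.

380

Optimal allocation:
  Power1→W: 25 × 8 = 200
  Power1→X: 10 × 3 = 30
  Power1→Y: 15 × 1 = 15
  Power1→Z: 10 × 6 = 60
  Power2→W: 15 × 5 = 75
Total = 200 + 30 + 15 + 60 + 75 = 380.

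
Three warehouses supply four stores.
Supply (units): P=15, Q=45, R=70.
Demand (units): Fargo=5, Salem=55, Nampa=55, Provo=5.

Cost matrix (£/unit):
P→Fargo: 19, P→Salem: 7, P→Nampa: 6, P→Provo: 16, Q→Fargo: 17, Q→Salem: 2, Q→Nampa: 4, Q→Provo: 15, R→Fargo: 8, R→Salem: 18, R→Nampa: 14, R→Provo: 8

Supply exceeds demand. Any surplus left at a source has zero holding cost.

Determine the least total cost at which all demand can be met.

970

A cheapest plan:
  P→Salem: 10 × £7 = £70
  P→Nampa: 5 × £6 = £30
  Q→Salem: 45 × £2 = £90
  R→Fargo: 5 × £8 = £40
  R→Nampa: 50 × £14 = £700
  R→Provo: 5 × £8 = £40
Total = 70 + 30 + 90 + 40 + 700 + 40 = £970.
(Supply check: P ships 15; Q ships 45; R ships 60.)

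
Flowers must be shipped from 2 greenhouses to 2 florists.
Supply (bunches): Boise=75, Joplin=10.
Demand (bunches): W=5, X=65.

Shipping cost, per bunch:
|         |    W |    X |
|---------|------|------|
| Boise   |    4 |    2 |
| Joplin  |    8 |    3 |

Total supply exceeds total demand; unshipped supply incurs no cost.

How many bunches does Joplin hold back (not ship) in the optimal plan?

10

Minimum-cost shipments:
  Boise to W: 5 × 4 = 20
  Boise to X: 65 × 2 = 130
Total cost = 150.
Joplin ships 0 of its 10, leaving 10.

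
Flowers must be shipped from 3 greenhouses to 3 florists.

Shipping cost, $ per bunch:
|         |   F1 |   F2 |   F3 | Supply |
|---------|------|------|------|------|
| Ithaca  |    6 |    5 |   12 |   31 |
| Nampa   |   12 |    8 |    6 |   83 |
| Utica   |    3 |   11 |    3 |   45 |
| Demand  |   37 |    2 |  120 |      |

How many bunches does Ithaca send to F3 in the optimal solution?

Solving gives:
  Ithaca→F1: 29 × $6 = $174
  Ithaca→F2: 2 × $5 = $10
  Nampa→F3: 83 × $6 = $498
  Utica→F1: 8 × $3 = $24
  Utica→F3: 37 × $3 = $111
Total cost = $817.
The route Ithaca→F3 is not used.

0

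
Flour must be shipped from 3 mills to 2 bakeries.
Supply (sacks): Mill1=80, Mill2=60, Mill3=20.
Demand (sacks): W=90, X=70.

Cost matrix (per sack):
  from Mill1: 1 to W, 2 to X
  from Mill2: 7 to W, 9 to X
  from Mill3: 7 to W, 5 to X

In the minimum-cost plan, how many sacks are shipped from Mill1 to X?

50

Optimal shipments:
  Mill1 to W: 30 sacks
  Mill1 to X: 50 sacks
  Mill2 to W: 60 sacks
  Mill3 to X: 20 sacks
Total cost = 650.
So Mill1→X carries 50 sacks.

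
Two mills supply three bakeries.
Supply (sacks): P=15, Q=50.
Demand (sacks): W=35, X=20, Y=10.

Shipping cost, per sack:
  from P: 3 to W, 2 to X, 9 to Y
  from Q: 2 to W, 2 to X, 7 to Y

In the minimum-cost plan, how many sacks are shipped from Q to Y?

Solving gives:
  P–X: 15 × 2 = 30
  Q–W: 35 × 2 = 70
  Q–X: 5 × 2 = 10
  Q–Y: 10 × 7 = 70
Total cost = 180.
So Q→Y carries 10 sacks.

10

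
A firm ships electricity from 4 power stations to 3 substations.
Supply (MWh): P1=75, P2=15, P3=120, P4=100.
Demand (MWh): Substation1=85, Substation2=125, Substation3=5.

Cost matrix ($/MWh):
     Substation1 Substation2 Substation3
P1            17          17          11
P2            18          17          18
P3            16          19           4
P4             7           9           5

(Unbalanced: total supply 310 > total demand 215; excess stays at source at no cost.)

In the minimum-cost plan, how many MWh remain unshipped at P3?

Minimum-cost shipments:
  P1–Substation2: 75 × $17 = $1275
  P2–Substation2: 15 × $17 = $255
  P3–Substation1: 20 × $16 = $320
  P3–Substation3: 5 × $4 = $20
  P4–Substation1: 65 × $7 = $455
  P4–Substation2: 35 × $9 = $315
Total cost = $2640.
P3 ships 25 of its 120, leaving 95.

95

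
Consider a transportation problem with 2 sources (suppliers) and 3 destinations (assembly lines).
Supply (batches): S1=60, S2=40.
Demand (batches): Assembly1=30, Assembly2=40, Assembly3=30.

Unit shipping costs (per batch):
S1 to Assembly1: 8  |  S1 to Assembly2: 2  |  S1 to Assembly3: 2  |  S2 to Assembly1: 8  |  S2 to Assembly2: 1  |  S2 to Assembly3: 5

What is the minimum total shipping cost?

340

An optimal shipping plan:
  S1→Assembly1: 30 × 8 = 240
  S1→Assembly3: 30 × 2 = 60
  S2→Assembly2: 40 × 1 = 40
Total = 240 + 60 + 40 = 340.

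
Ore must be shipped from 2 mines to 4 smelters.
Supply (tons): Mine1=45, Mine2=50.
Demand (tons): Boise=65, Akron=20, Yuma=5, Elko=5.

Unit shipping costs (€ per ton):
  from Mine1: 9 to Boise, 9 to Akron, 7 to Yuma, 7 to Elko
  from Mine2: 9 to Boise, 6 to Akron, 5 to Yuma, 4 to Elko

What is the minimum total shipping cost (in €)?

An optimal shipping plan:
  Mine1 to Boise: 45 tons
  Mine2 to Boise: 20 tons
  Mine2 to Akron: 20 tons
  Mine2 to Yuma: 5 tons
  Mine2 to Elko: 5 tons
Total cost = €750.
(Supply check: Mine1 ships 45; Mine2 ships 50.)

750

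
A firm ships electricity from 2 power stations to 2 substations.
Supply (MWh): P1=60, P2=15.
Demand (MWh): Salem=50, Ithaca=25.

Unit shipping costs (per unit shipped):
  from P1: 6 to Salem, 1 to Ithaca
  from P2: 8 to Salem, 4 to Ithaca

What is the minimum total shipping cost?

355

One minimum-cost allocation:
  P1→Salem: 35 × 6 = 210
  P1→Ithaca: 25 × 1 = 25
  P2→Salem: 15 × 8 = 120
Total = 210 + 25 + 120 = 355.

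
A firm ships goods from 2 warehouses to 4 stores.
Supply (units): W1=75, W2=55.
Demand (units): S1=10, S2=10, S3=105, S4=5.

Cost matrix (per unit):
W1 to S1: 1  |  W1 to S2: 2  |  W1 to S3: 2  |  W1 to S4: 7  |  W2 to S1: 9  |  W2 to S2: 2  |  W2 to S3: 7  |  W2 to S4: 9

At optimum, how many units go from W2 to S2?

10

Solving gives:
  W1→S1: 10 × 1 = 10
  W1→S3: 65 × 2 = 130
  W2→S2: 10 × 2 = 20
  W2→S3: 40 × 7 = 280
  W2→S4: 5 × 9 = 45
Total cost = 485.
So W2→S2 carries 10 units.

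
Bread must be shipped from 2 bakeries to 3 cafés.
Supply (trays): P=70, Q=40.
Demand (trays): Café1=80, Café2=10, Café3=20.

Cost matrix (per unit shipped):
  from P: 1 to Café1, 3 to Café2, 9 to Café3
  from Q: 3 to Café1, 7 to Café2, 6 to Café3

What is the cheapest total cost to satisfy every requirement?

270

One minimum-cost allocation:
  P→Café1: 60 × 1 = 60
  P→Café2: 10 × 3 = 30
  Q→Café1: 20 × 3 = 60
  Q→Café3: 20 × 6 = 120
Total = 60 + 30 + 60 + 120 = 270.
(Supply check: P ships 70; Q ships 40.)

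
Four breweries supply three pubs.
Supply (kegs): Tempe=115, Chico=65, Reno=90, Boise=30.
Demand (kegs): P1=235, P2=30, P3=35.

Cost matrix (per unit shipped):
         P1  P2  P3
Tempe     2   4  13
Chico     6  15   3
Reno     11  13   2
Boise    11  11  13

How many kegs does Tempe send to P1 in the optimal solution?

115

Solving gives:
  Tempe→P1: 115 × 2 = 230
  Chico→P1: 65 × 6 = 390
  Reno→P1: 55 × 11 = 605
  Reno→P3: 35 × 2 = 70
  Boise→P2: 30 × 11 = 330
Total cost = 1625.
So Tempe→P1 carries 115 kegs.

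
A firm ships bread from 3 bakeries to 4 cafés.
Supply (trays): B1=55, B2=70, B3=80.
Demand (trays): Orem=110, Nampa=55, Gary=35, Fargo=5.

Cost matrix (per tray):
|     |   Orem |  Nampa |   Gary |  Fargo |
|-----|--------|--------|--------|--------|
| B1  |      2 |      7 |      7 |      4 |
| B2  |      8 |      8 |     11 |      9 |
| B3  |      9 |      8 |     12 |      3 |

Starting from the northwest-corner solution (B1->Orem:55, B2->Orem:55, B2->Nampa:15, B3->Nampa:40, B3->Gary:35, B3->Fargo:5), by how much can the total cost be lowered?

Current plan cost = 55·2 + 55·8 + 15·8 + 40·8 + 35·12 + 5·3 = 1425.
Optimal plan:
  B1–Orem: 55 × 2 = 110
  B2–Orem: 55 × 8 = 440
  B2–Gary: 15 × 11 = 165
  B3–Nampa: 55 × 8 = 440
  B3–Gary: 20 × 12 = 240
  B3–Fargo: 5 × 3 = 15
Optimal cost = 1410.
Saving = 1425 − 1410 = 15.

15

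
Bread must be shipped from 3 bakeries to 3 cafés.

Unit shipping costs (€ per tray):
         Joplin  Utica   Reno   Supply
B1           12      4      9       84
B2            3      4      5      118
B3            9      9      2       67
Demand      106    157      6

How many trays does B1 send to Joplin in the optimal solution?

0

Solving gives:
  B1→Utica: 84 × €4 = €336
  B2→Joplin: 106 × €3 = €318
  B2→Utica: 12 × €4 = €48
  B3→Utica: 61 × €9 = €549
  B3→Reno: 6 × €2 = €12
Total cost = €1263.
The route B1→Joplin is not used.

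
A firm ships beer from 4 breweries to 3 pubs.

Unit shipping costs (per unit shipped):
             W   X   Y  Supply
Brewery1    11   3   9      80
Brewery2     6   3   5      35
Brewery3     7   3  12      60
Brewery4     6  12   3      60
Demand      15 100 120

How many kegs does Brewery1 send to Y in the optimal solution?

25

Optimal shipments:
  Brewery1->X: 55 × 3 = 165
  Brewery1->Y: 25 × 9 = 225
  Brewery2->Y: 35 × 5 = 175
  Brewery3->W: 15 × 7 = 105
  Brewery3->X: 45 × 3 = 135
  Brewery4->Y: 60 × 3 = 180
Total cost = 985.
So Brewery1→Y carries 25 kegs.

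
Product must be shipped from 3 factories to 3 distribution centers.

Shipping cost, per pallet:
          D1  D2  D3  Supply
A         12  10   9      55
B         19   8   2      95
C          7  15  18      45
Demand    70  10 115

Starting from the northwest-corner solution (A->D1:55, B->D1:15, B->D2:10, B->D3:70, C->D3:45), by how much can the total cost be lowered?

Current plan cost = 55·12 + 15·19 + 10·8 + 70·2 + 45·18 = 1975.
Optimal plan:
  A to D1: 25 × 12 = 300
  A to D2: 10 × 10 = 100
  A to D3: 20 × 9 = 180
  B to D3: 95 × 2 = 190
  C to D1: 45 × 7 = 315
Optimal cost = 1085.
Saving = 1975 − 1085 = 890.

890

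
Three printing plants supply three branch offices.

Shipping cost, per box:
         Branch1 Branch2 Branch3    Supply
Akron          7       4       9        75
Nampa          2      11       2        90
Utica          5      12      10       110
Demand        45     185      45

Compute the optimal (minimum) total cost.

Optimal allocation:
  Akron→Branch2: 75 × 4 = 300
  Nampa→Branch1: 45 × 2 = 90
  Nampa→Branch3: 45 × 2 = 90
  Utica→Branch2: 110 × 12 = 1320
Total = 300 + 90 + 90 + 1320 = 1800.
(Supply check: Akron ships 75; Nampa ships 90; Utica ships 110.)

1800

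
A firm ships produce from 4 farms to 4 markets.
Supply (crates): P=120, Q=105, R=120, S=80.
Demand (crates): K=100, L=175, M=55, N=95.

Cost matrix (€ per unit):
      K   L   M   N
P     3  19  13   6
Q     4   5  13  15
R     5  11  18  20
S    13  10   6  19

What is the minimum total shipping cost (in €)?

One minimum-cost allocation:
  P to K: 25 × €3 = €75
  P to N: 95 × €6 = €570
  Q to L: 105 × €5 = €525
  R to K: 75 × €5 = €375
  R to L: 45 × €11 = €495
  S to L: 25 × €10 = €250
  S to M: 55 × €6 = €330
Total = 75 + 570 + 525 + 375 + 495 + 250 + 330 = €2620.

2620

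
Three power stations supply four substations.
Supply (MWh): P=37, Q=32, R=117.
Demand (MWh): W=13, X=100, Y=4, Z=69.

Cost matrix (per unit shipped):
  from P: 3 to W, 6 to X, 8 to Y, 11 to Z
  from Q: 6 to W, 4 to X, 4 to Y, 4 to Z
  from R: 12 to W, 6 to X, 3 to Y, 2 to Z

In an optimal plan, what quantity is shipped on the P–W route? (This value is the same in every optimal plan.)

13

Solving gives:
  P to W: 13 × 3 = 39
  P to X: 24 × 6 = 144
  Q to X: 32 × 4 = 128
  R to X: 44 × 6 = 264
  R to Y: 4 × 3 = 12
  R to Z: 69 × 2 = 138
Total cost = 725.
So P→W carries 13 MWh.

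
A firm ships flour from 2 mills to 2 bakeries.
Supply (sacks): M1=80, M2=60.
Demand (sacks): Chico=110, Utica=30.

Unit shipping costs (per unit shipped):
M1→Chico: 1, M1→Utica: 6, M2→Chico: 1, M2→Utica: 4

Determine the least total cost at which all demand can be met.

A cheapest plan:
  M1–Chico: 80 × 1 = 80
  M2–Chico: 30 × 1 = 30
  M2–Utica: 30 × 4 = 120
Total = 80 + 30 + 120 = 230.

230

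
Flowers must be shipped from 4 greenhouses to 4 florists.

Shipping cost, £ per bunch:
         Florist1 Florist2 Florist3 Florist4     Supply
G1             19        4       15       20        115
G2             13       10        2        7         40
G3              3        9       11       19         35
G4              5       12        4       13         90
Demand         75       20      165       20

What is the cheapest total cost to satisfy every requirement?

A cheapest plan:
  G1->Florist2: 20 × £4 = £80
  G1->Florist3: 75 × £15 = £1125
  G1->Florist4: 20 × £20 = £400
  G2->Florist3: 40 × £2 = £80
  G3->Florist1: 35 × £3 = £105
  G4->Florist1: 40 × £5 = £200
  G4->Florist3: 50 × £4 = £200
Total = 80 + 1125 + 400 + 80 + 105 + 200 + 200 = £2190.

2190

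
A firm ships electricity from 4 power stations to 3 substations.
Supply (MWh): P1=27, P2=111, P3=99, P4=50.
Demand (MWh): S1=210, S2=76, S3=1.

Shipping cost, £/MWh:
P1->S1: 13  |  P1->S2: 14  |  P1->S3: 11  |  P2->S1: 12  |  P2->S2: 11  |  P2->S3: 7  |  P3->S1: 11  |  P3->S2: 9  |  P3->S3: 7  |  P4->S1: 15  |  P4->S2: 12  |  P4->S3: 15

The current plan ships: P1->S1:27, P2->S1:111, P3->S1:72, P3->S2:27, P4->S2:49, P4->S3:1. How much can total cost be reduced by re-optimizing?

Current plan cost = 27·13 + 111·12 + 72·11 + 27·9 + 49·12 + 1·15 = £3321.
Optimal plan:
  P1→S1: 27 MWh
  P2→S1: 110 MWh
  P2→S3: 1 MWh
  P3→S1: 73 MWh
  P3→S2: 26 MWh
  P4→S2: 50 MWh
Optimal cost = £3315.
Saving = 3321 − 3315 = £6.

6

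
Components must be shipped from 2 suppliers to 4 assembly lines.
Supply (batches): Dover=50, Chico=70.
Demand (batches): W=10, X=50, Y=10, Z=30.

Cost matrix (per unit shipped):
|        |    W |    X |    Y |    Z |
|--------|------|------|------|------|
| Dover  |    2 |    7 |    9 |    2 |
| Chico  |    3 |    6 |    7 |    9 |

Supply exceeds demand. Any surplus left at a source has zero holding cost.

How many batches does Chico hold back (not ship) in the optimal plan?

An optimal plan:
  Dover to W: 10 batches
  Dover to Z: 30 batches
  Chico to X: 50 batches
  Chico to Y: 10 batches
Total cost = 450.
Chico ships 60 of its 70, leaving 10.

10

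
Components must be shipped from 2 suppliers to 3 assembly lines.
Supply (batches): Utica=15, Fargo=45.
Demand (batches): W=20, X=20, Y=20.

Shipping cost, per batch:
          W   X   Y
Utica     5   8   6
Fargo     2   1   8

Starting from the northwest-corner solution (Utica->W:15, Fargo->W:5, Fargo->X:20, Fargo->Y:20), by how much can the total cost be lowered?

Current plan cost = 15·5 + 5·2 + 20·1 + 20·8 = 265.
Optimal plan:
  Utica→Y: 15 × 6 = 90
  Fargo→W: 20 × 2 = 40
  Fargo→X: 20 × 1 = 20
  Fargo→Y: 5 × 8 = 40
Optimal cost = 190.
Saving = 265 − 190 = 75.

75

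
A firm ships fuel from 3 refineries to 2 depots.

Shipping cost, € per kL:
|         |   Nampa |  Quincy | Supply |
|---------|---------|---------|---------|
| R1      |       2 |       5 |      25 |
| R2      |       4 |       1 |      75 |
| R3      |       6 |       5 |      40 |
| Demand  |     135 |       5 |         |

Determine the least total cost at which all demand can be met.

575

A cheapest plan:
  R1→Nampa: 25 × €2 = €50
  R2→Nampa: 70 × €4 = €280
  R2→Quincy: 5 × €1 = €5
  R3→Nampa: 40 × €6 = €240
Total = 50 + 280 + 5 + 240 = €575.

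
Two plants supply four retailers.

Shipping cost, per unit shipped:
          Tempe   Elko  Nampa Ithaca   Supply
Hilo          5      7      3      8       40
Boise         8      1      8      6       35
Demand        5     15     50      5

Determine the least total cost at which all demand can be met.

285

A cheapest plan:
  Hilo–Nampa: 40 × 3 = 120
  Boise–Tempe: 5 × 8 = 40
  Boise–Elko: 15 × 1 = 15
  Boise–Nampa: 10 × 8 = 80
  Boise–Ithaca: 5 × 6 = 30
Total = 120 + 40 + 15 + 80 + 30 = 285.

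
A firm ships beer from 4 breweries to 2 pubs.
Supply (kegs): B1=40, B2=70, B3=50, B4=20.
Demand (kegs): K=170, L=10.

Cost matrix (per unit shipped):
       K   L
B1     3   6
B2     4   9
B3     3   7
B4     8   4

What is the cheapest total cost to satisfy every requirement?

A cheapest plan:
  B1→K: 40 × 3 = 120
  B2→K: 70 × 4 = 280
  B3→K: 50 × 3 = 150
  B4→K: 10 × 8 = 80
  B4→L: 10 × 4 = 40
Total = 120 + 280 + 150 + 80 + 40 = 670.

670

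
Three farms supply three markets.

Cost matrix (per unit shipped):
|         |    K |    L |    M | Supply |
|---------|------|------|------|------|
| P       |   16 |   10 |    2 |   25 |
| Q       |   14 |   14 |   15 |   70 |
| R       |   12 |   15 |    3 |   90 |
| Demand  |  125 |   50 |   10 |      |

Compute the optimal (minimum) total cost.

2220

A cheapest plan:
  P->L: 25 × 10 = 250
  Q->K: 45 × 14 = 630
  Q->L: 25 × 14 = 350
  R->K: 80 × 12 = 960
  R->M: 10 × 3 = 30
Total = 250 + 630 + 350 + 960 + 30 = 2220.
(Supply check: P ships 25; Q ships 70; R ships 90.)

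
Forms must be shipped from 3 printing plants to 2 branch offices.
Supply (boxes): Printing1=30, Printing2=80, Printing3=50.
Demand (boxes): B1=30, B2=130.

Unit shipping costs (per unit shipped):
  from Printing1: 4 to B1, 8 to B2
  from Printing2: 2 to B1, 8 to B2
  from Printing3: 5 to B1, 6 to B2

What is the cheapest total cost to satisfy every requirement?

One minimum-cost allocation:
  Printing1–B2: 30 boxes
  Printing2–B1: 30 boxes
  Printing2–B2: 50 boxes
  Printing3–B2: 50 boxes
Total cost = 1000.

1000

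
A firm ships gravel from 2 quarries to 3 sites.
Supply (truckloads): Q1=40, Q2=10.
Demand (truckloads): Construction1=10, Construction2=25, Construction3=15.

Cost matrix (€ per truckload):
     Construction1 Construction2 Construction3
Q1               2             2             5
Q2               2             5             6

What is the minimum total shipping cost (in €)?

A cheapest plan:
  Q1 to Construction2: 25 × €2 = €50
  Q1 to Construction3: 15 × €5 = €75
  Q2 to Construction1: 10 × €2 = €20
Total = 50 + 75 + 20 = €145.

145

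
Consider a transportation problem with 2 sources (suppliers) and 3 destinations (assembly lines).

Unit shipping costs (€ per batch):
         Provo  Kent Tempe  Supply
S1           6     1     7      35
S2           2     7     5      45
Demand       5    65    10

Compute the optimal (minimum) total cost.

305

A cheapest plan:
  S1–Kent: 35 × €1 = €35
  S2–Provo: 5 × €2 = €10
  S2–Kent: 30 × €7 = €210
  S2–Tempe: 10 × €5 = €50
Total = 35 + 10 + 210 + 50 = €305.
(Supply check: S1 ships 35; S2 ships 45.)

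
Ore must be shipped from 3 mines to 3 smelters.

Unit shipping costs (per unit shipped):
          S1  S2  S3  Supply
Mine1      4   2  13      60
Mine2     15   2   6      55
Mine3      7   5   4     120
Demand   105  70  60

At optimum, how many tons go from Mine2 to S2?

Solving gives:
  Mine1→S1: 45 × 4 = 180
  Mine1→S2: 15 × 2 = 30
  Mine2→S2: 55 × 2 = 110
  Mine3→S1: 60 × 7 = 420
  Mine3→S3: 60 × 4 = 240
Total cost = 980.
So Mine2→S2 carries 55 tons.

55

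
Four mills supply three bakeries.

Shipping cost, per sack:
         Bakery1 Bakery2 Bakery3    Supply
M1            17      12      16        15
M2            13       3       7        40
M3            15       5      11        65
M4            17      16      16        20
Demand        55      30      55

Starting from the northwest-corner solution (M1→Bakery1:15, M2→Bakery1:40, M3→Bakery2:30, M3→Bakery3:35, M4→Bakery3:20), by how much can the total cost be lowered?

Current plan cost = 15·17 + 40·13 + 30·5 + 35·11 + 20·16 = 1630.
Optimal plan:
  M1–Bakery1: 15 × 17 = 255
  M2–Bakery3: 40 × 7 = 280
  M3–Bakery1: 20 × 15 = 300
  M3–Bakery2: 30 × 5 = 150
  M3–Bakery3: 15 × 11 = 165
  M4–Bakery1: 20 × 17 = 340
Optimal cost = 1490.
Saving = 1630 − 1490 = 140.

140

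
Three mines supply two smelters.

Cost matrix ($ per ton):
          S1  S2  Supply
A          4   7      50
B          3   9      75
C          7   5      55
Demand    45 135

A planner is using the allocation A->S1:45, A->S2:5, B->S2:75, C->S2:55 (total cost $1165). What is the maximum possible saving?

Current plan cost = 45·4 + 5·7 + 75·9 + 55·5 = $1165.
Optimal plan:
  A to S2: 50 × $7 = $350
  B to S1: 45 × $3 = $135
  B to S2: 30 × $9 = $270
  C to S2: 55 × $5 = $275
Optimal cost = $1030.
Saving = 1165 − 1030 = $135.

135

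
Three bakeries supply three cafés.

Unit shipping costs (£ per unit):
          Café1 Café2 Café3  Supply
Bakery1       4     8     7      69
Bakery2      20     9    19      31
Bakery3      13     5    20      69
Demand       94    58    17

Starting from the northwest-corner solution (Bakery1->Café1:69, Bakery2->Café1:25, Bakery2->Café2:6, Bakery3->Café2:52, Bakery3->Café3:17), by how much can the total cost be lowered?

Current plan cost = 69·4 + 25·20 + 6·9 + 52·5 + 17·20 = £1430.
Optimal plan:
  Bakery1→Café1: 69 × £4 = £276
  Bakery2→Café2: 14 × £9 = £126
  Bakery2→Café3: 17 × £19 = £323
  Bakery3→Café1: 25 × £13 = £325
  Bakery3→Café2: 44 × £5 = £220
Optimal cost = £1270.
Saving = 1430 − 1270 = £160.

160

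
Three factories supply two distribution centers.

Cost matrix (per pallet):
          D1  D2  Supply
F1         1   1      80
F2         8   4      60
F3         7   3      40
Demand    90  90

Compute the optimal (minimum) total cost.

480

A cheapest plan:
  F1–D1: 80 pallets
  F2–D1: 10 pallets
  F2–D2: 50 pallets
  F3–D2: 40 pallets
Total cost = 480.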